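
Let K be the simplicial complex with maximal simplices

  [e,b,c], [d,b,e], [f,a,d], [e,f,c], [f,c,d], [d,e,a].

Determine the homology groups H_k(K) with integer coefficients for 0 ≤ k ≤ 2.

Take the total order a < b < c < d < e < f on the vertex set. Then K (dimension 2) consists of the simplices:

  0-simplices (6): a, b, c, d, e, f
  1-simplices (12): ad, ae, af, bc, bd, be, cd, ce, cf, de, df, ef
  2-simplices (6): ade, adf, bce, bde, cdf, cef

giving chain groups C_0 ≅ Z^6, C_1 ≅ Z^12, C_2 ≅ Z^6.

The boundary map ∂_1: C_1 → C_0 is given by ∂[p,q] = [q] − [p].
The 6×12 boundary matrix has rank 5 and Smith normal form diag(1,1,1,1,1).

∂_2: C_2 → C_1 maps a triangle to the signed sum of its edges. For instance
  ∂bce = ce − be + bc,
  ∂ade = de − ae + ad.
As a 12×6 matrix over Z this has rank 6, with invariant factors (1,1,1,1,1,1).

Reading off H_k = ker ∂_k / im ∂_{k+1}:

  H_0: rank C_0 − rank ∂_1 = 6 − 5 = 1, and the invariant factors of ∂_1 are all 1, so H_0 ≅ Z.
  H_1: rank ker ∂_1 − rank ∂_2 = (12 − 5) − 6 = 1, and the invariant factors of ∂_2 are all 1, so H_1 ≅ Z.
  H_2: rank ker ∂_2 − rank ∂_3 = (6 − 6) − 0 = 0, and there is no ∂_3, so H_2 ≅ 0.

As a check, the Euler characteristic is 6 − 12 + 6 = 0, which agrees with 1 − 1 + 0 = 0.

H_0 ≅ Z,  H_1 ≅ Z,  H_2 = 0.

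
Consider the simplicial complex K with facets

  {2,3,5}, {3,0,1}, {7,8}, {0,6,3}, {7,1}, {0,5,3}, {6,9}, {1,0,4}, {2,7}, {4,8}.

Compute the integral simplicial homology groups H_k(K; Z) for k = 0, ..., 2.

H_0 = Z,  H_1 = Z^2,  H_2 = 0.

We work with the vertex ordering 0 < 1 < 2 < 3 < 4 < 5 < 6 < 7 < 8 < 9. The simplices of K, each written with vertices in increasing order, are:

  0-simplices (10): [0], [1], [2], [3], [4], [5], [6], [7], [8], [9]
  1-simplices (16): [0,1], [0,3], [0,4], [0,5], [0,6], [1,3], [1,4], [1,7], [2,3], [2,5], [2,7], [3,5], [3,6], [4,8], [6,9], [7,8]
  2-simplices (5): [0,1,3], [0,1,4], [0,3,5], [0,3,6], [2,3,5]

Hence C_0 ≅ Z^10, C_1 ≅ Z^16, C_2 ≅ Z^5.

∂_1: C_1 → C_0 maps an edge to its endpoints' difference, ∂[p,q] = q − p. For instance
  ∂[2,5] = [5] − [2].
The resulting 10×16 matrix has rank 9, and its Smith normal form has invariant factors (1,1,1,1,1,1,1,1,1).

Boundary ∂_2: C_2 → C_1 acts by ∂[p,q,r] = [q,r] − [p,r] + [p,q]. For instance
  ∂[0,1,3] = [1,3] − [0,3] + [0,1],
  ∂[0,1,4] = [1,4] − [0,4] + [0,1].
This gives a 16×5 integer matrix of rank 5; reducing to Smith normal form yields diagonal entries (1,1,1,1,1).

Now H_k = ker ∂_k / im ∂_{k+1}, so:

  H_0: rank C_0 − rank ∂_1 = 10 − 9 = 1, and the invariant factors of ∂_1 are all 1, so H_0 = Z.
  H_1: rank ker ∂_1 − rank ∂_2 = (16 − 9) − 5 = 2, and the invariant factors of ∂_2 are all 1, so H_1 = Z^2.
  H_2: rank ker ∂_2 − rank ∂_3 = (5 − 5) − 0 = 0, and there is no ∂_3, so H_2 = 0.

As a check, the Euler characteristic is 10 − 16 + 5 = -1, which agrees with 1 − 2 + 0 = -1.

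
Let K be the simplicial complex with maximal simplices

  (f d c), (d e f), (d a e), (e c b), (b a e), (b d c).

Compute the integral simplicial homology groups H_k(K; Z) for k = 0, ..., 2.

H_0 = Z,  H_1 = Z,  H_2 = 0.

Take the total order a < b < c < d < e < f on the vertex set. Then K (dimension 2) consists of the simplices:

  0-simplices (6): a, b, c, d, e, f
  1-simplices (12): ab, ad, ae, bc, bd, be, cd, ce, cf, de, df, ef
  2-simplices (6): abe, ade, bcd, bce, cdf, def

Hence C_0 ≅ Z^6, C_1 ≅ Z^12, C_2 ≅ Z^6.

The boundary map ∂_1: C_1 → C_0 is given by ∂[p,q] = [q] − [p]. For instance
  ∂cf = f − c.
The 6×12 boundary matrix has rank 5 and Smith normal form diag(1,1,1,1,1).

The boundary map ∂_2: C_2 → C_1 sends each 2-simplex [p,q,r] to [q,r] − [p,r] + [p,q]. For instance
  ∂ade = de − ae + ad,
  ∂bce = ce − be + bc.
This gives a 12×6 integer matrix of rank 6; reducing to Smith normal form yields diagonal entries (1,1,1,1,1,1).

From H_k ≅ ker(∂_k) / im(∂_{k+1}) we obtain:

  H_0: rank C_0 − rank ∂_1 = 6 − 5 = 1, and the invariant factors of ∂_1 are all 1, so H_0 = Z.
  H_1: rank ker ∂_1 − rank ∂_2 = (12 − 5) − 6 = 1, and the invariant factors of ∂_2 are all 1, so H_1 = Z.
  H_2: rank ker ∂_2 − rank ∂_3 = (6 − 6) − 0 = 0, and there is no ∂_3, so H_2 = 0.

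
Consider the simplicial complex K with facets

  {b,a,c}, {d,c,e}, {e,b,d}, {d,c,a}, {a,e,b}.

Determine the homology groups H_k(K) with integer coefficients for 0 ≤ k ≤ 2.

We work with the vertex ordering a < b < c < d < e. The simplices of K, each written with vertices in increasing order, are:

  0-simplices (5): a, b, c, d, e
  1-simplices (10): ab, ac, ad, ae, bc, bd, be, cd, ce, de
  2-simplices (5): abc, abe, acd, bde, cde

Hence C_0 ≅ Z^5, C_1 ≅ Z^10, C_2 ≅ Z^5.

Boundary ∂_1: C_1 → C_0 maps an edge to its endpoints' difference, ∂[p,q] = q − p. For instance
  ∂ce = e − c.
This gives a 5×10 integer matrix of rank 4; reducing to Smith normal form yields diagonal entries (1,1,1,1).

Boundary ∂_2: C_2 → C_1 sends each 2-simplex [p,q,r] to [q,r] − [p,r] + [p,q]. For instance
  ∂abc = bc − ac + ab,
  ∂abe = be − ae + ab.
This gives a 10×5 integer matrix of rank 5; reducing to Smith normal form yields diagonal entries (1,1,1,1,1).

Computing H_k = (kernel of ∂_k) / (image of ∂_{k+1}):

  H_0: rank C_0 − rank ∂_1 = 5 − 4 = 1, and the invariant factors of ∂_1 are all 1, so H_0 = Z.
  H_1: rank ker ∂_1 − rank ∂_2 = (10 − 4) − 5 = 1, and the invariant factors of ∂_2 are all 1, so H_1 = Z.
  H_2: rank ker ∂_2 − rank ∂_3 = (5 − 5) − 0 = 0, and there is no ∂_3, so H_2 = 0.

H_0 ≅ Z,  H_1 ≅ Z,  H_2 = 0.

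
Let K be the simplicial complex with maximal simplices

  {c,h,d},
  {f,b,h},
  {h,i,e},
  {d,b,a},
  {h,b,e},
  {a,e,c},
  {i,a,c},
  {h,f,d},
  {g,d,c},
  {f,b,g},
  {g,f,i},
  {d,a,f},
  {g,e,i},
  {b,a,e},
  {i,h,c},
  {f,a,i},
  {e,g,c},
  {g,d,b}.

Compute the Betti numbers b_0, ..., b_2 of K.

Fix the vertex order a < b < c < d < e < f < g < h < i and write every simplex with vertices in increasing order. Then dim K = 2 and the simplices of K are:

  0-simplices (9): a, b, c, d, e, f, g, h, i
  1-simplices (27): ab, ac, ad, ae, af, ai, bd, be, bf, bg, bh, cd, ce, cg, ch, ci, df, dg, dh, eg, eh, ei, fg, fh, fi, gi, hi
  2-simplices (18): abd, abe, ace, aci, adf, afi, bdg, beh, bfg, bfh, cdg, cdh, ceg, chi, dfh, egi, ehi, fgi

giving chain groups C_0 ≅ Z^9, C_1 ≅ Z^27, C_2 ≅ Z^18.

Boundary ∂_1: C_1 → C_0 is given by ∂[p,q] = [q] − [p]. For instance
  ∂ai = i − a.
This gives a 9×27 integer matrix of rank 8; reducing to Smith normal form yields diagonal entries (1,1,1,1,1,1,1,1).

Boundary ∂_2: C_2 → C_1 sends each 2-simplex [p,q,r] to [q,r] − [p,r] + [p,q]. For instance
  ∂cdh = dh − ch + cd,
  ∂bfh = fh − bh + bf.
This gives a 27×18 integer matrix of rank 18; reducing to Smith normal form yields diagonal entries (1,1,1,1,1,1,1,1,1,1,1,1,1,1,1,1,1,2).

From H_k ≅ ker(∂_k) / im(∂_{k+1}) we obtain:

  H_0: rank C_0 − rank ∂_1 = 9 − 8 = 1, and the invariant factors of ∂_1 are all 1, so H_0 ≅ Z.
  H_1: rank ker ∂_1 − rank ∂_2 = (27 − 8) − 18 = 1, and ∂_2 has invariant factor 2 > 1, so H_1 ≅ Z ⊕ Z/2.
  H_2: rank ker ∂_2 − rank ∂_3 = (18 − 18) − 0 = 0, and there is no ∂_3, so H_2 ≅ 0.

(K is a triangulation of the Klein bottle.)

Hence the Betti numbers are b_0 = 1, b_1 = 1, b_2 = 0.

b_0 = 1, b_1 = 1, b_2 = 0.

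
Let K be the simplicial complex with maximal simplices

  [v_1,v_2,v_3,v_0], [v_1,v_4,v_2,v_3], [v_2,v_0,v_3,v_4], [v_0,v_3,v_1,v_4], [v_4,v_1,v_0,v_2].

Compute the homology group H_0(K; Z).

H_0 ≅ Z.

Fix the vertex order v_0 < v_1 < v_2 < v_3 < v_4 and write every simplex with vertices in increasing order. Then dim K = 3 and the simplices of K are:

  0-simplices (5): [v_0], [v_1], [v_2], [v_3], [v_4]
  1-simplices (10): [v_0,v_1], [v_0,v_2], [v_0,v_3], [v_0,v_4], [v_1,v_2], [v_1,v_3], [v_1,v_4], [v_2,v_3], [v_2,v_4], [v_3,v_4]
  2-simplices (10): [v_0,v_1,v_2], [v_0,v_1,v_3], [v_0,v_1,v_4], [v_0,v_2,v_3], [v_0,v_2,v_4], [v_0,v_3,v_4], [v_1,v_2,v_3], [v_1,v_2,v_4], [v_1,v_3,v_4], [v_2,v_3,v_4]
  3-simplices (5): [v_0,v_1,v_2,v_3], [v_0,v_1,v_2,v_4], [v_0,v_1,v_3,v_4], [v_0,v_2,v_3,v_4], [v_1,v_2,v_3,v_4]

giving chain groups C_0 ≅ Z^5, C_1 ≅ Z^10, C_2 ≅ Z^10, C_3 ≅ Z^5.

Boundary ∂_1: C_1 → C_0 is given by ∂[p,q] = [q] − [p]. For instance
  ∂[v_0,v_4] = [v_4] − [v_0].
The 5×10 boundary matrix has rank 4 and Smith normal form diag(1,1,1,1).

∂_2: C_2 → C_1 maps a triangle to the signed sum of its edges. For instance
  ∂[v_1,v_3,v_4] = [v_3,v_4] − [v_1,v_4] + [v_1,v_3],
  ∂[v_0,v_1,v_3] = [v_1,v_3] − [v_0,v_3] + [v_0,v_1].
The resulting 10×10 matrix has rank 6, and its Smith normal form has invariant factors (1,1,1,1,1,1).

Boundary ∂_3: C_3 → C_2 sends each 3-simplex σ to the alternating sum Σ_i (−1)^i (σ with its i-th vertex removed). For instance
  ∂[v_1,v_2,v_3,v_4] = [v_2,v_3,v_4] − [v_1,v_3,v_4] + [v_1,v_2,v_4] − [v_1,v_2,v_3],
  ∂[v_0,v_1,v_3,v_4] = [v_1,v_3,v_4] − [v_0,v_3,v_4] + [v_0,v_1,v_4] − [v_0,v_1,v_3].
This gives a 10×5 integer matrix of rank 4; reducing to Smith normal form yields diagonal entries (1,1,1,1).

Computing H_k = (kernel of ∂_k) / (image of ∂_{k+1}):

  H_0: rank C_0 − rank ∂_1 = 5 − 4 = 1, and the invariant factors of ∂_1 are all 1, so H_0 ≅ Z.

(K is a triangulation of the 3-sphere S^3.)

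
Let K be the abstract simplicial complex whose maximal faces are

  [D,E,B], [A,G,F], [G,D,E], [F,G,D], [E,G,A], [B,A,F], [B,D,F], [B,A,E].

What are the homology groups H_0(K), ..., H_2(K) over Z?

K has 6 vertices, 12 edges, 8 triangles.
rank ∂_0 = 0, rank ∂_1 = 5 ⇒ b_0 = 6 − 0 − 5 = 1; all invariant factors of ∂_1 are 1 so no torsion. So H_0 = Z.
rank ∂_1 = 5, rank ∂_2 = 7 ⇒ b_1 = 12 − 5 − 7 = 0; all invariant factors of ∂_2 are 1 so no torsion. So H_1 = 0.
rank ∂_2 = 7, rank ∂_3 = 0 ⇒ b_2 = 8 − 7 − 0 = 1. So H_2 = Z.

H_0 = Z,  H_1 = 0,  H_2 = Z.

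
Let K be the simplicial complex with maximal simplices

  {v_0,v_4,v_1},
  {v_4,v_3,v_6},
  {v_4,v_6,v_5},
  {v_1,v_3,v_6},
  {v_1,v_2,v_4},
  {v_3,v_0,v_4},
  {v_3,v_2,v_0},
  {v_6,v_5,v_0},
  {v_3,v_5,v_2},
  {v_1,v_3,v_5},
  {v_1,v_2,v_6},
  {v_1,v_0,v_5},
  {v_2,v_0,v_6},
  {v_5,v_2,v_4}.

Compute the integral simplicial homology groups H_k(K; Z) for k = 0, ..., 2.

K has 7 vertices, 21 edges, 14 triangles.
rank ∂_0 = 0, rank ∂_1 = 6 ⇒ b_0 = 7 − 0 − 6 = 1; all invariant factors of ∂_1 are 1 so no torsion. So H_0 = Z.
rank ∂_1 = 6, rank ∂_2 = 13 ⇒ b_1 = 21 − 6 − 13 = 2; all invariant factors of ∂_2 are 1 so no torsion. So H_1 = Z^2.
rank ∂_2 = 13, rank ∂_3 = 0 ⇒ b_2 = 14 − 13 − 0 = 1. So H_2 = Z.

H_0 = Z,  H_1 = Z^2,  H_2 = Z.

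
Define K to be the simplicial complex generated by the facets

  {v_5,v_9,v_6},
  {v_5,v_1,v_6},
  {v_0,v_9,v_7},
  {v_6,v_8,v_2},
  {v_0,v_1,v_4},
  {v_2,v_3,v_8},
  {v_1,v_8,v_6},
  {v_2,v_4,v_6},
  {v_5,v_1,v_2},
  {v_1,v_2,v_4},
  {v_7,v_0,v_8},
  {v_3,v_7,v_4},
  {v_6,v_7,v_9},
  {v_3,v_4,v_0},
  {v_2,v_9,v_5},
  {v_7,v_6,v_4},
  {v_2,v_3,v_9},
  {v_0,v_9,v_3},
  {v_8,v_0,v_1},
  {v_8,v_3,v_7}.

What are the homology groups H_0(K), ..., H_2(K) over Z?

H_0 ≅ Z,  H_1 ≅ Z × Z/2,  H_2 = 0.

Order the vertices as v_0 < v_1 < v_2 < v_3 < v_4 < v_5 < v_6 < v_7 < v_8 < v_9. Listing each simplex with vertices in this order, K has dimension 2 with simplices:

  0-simplices (10): [v_0], [v_1], [v_2], [v_3], [v_4], [v_5], [v_6], [v_7], [v_8], [v_9]
  1-simplices (30): (30 of them)
  2-simplices (20): (20 of them)

so the chain groups are C_0 ≅ Z^10, C_1 ≅ Z^30, C_2 ≅ Z^20.

Boundary ∂_1: C_1 → C_0 sends each edge [p,q] (with p < q) to q − p.
The resulting 10×30 matrix has rank 9, and its Smith normal form has invariant factors (1,1,1,1,1,1,1,1,1).

∂_2: C_2 → C_1 acts by ∂[p,q,r] = [q,r] − [p,r] + [p,q]. For instance
  ∂[v_2,v_3,v_8] = [v_3,v_8] − [v_2,v_8] + [v_2,v_3],
  ∂[v_1,v_6,v_8] = [v_6,v_8] − [v_1,v_8] + [v_1,v_6].
As a 30×20 matrix over Z this has rank 20, with invariant factors (1,1,1,1,1,1,1,1,1,1,1,1,1,1,1,1,1,1,1,2).

Reading off H_k = ker ∂_k / im ∂_{k+1}:

  H_0: rank C_0 − rank ∂_1 = 10 − 9 = 1, and the invariant factors of ∂_1 are all 1, so H_0 ≅ Z.
  H_1: rank ker ∂_1 − rank ∂_2 = (30 − 9) − 20 = 1, and ∂_2 has invariant factor 2 > 1, so H_1 ≅ Z × Z/2.
  H_2: rank ker ∂_2 − rank ∂_3 = (20 − 20) − 0 = 0, and there is no ∂_3, so H_2 ≅ 0.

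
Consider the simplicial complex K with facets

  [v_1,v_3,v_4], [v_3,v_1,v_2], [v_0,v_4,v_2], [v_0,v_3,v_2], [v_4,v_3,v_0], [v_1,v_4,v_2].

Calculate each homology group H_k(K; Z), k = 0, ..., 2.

Order the vertices as v_0 < v_1 < v_2 < v_3 < v_4. Listing each simplex with vertices in this order, K has dimension 2 with simplices:

  0-simplices (5): [v_0], [v_1], [v_2], [v_3], [v_4]
  1-simplices (9): [v_0,v_2], [v_0,v_3], [v_0,v_4], [v_1,v_2], [v_1,v_3], [v_1,v_4], [v_2,v_3], [v_2,v_4], [v_3,v_4]
  2-simplices (6): [v_0,v_2,v_3], [v_0,v_2,v_4], [v_0,v_3,v_4], [v_1,v_2,v_3], [v_1,v_2,v_4], [v_1,v_3,v_4]

Hence C_0 ≅ Z^5, C_1 ≅ Z^9, C_2 ≅ Z^6.

∂_1: C_1 → C_0 sends each edge [p,q] (with p < q) to q − p. For instance
  ∂[v_0,v_3] = [v_3] − [v_0].
The resulting 5×9 matrix has rank 4, and its Smith normal form has invariant factors (1,1,1,1).

The boundary map ∂_2: C_2 → C_1 acts by ∂[p,q,r] = [q,r] − [p,r] + [p,q]. For instance
  ∂[v_1,v_3,v_4] = [v_3,v_4] − [v_1,v_4] + [v_1,v_3],
  ∂[v_1,v_2,v_3] = [v_2,v_3] − [v_1,v_3] + [v_1,v_2].
This gives a 9×6 integer matrix of rank 5; reducing to Smith normal form yields diagonal entries (1,1,1,1,1).

Now H_k = ker ∂_k / im ∂_{k+1}, so:

  H_0: rank C_0 − rank ∂_1 = 5 − 4 = 1, and the invariant factors of ∂_1 are all 1, so H_0 ≅ Z.
  H_1: rank ker ∂_1 − rank ∂_2 = (9 − 4) − 5 = 0, and the invariant factors of ∂_2 are all 1, so H_1 ≅ 0.
  H_2: rank ker ∂_2 − rank ∂_3 = (6 − 5) − 0 = 1, and there is no ∂_3, so H_2 ≅ Z.

As a check, the Euler characteristic is 5 − 9 + 6 = 2, which agrees with 1 − 0 + 1 = 2.

H_0 = Z,  H_1 = 0,  H_2 = Z.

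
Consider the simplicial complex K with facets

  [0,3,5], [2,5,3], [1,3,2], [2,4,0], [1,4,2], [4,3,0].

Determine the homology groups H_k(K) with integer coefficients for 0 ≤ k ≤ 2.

Fix the vertex order 0 < 1 < 2 < 3 < 4 < 5 and write every simplex with vertices in increasing order. Then dim K = 2 and the simplices of K are:

  0-simplices (6): [0], [1], [2], [3], [4], [5]
  1-simplices (12): [0,2], [0,3], [0,4], [0,5], [1,2], [1,3], [1,4], [2,3], [2,4], [2,5], [3,4], [3,5]
  2-simplices (6): [0,2,4], [0,3,4], [0,3,5], [1,2,3], [1,2,4], [2,3,5]

Hence C_0 ≅ Z^6, C_1 ≅ Z^12, C_2 ≅ Z^6.

The boundary map ∂_1: C_1 → C_0 sends each edge [p,q] (with p < q) to q − p. For instance
  ∂[1,2] = [2] − [1].
The resulting 6×12 matrix has rank 5, and its Smith normal form has invariant factors (1,1,1,1,1).

The boundary map ∂_2: C_2 → C_1 maps a triangle to the signed sum of its edges. For instance
  ∂[0,3,4] = [3,4] − [0,4] + [0,3],
  ∂[2,3,5] = [3,5] − [2,5] + [2,3].
As a 12×6 matrix over Z this has rank 6, with invariant factors (1,1,1,1,1,1).

Reading off H_k = ker ∂_k / im ∂_{k+1}:

  H_0: rank C_0 − rank ∂_1 = 6 − 5 = 1, and the invariant factors of ∂_1 are all 1, so H_0 ≅ Z.
  H_1: rank ker ∂_1 − rank ∂_2 = (12 − 5) − 6 = 1, and the invariant factors of ∂_2 are all 1, so H_1 ≅ Z.
  H_2: rank ker ∂_2 − rank ∂_3 = (6 − 6) − 0 = 0, and there is no ∂_3, so H_2 ≅ 0.

As a check, the Euler characteristic is 6 − 12 + 6 = 0, which agrees with 1 − 1 + 0 = 0.

H_0 ≅ Z,  H_1 ≅ Z,  H_2 = 0.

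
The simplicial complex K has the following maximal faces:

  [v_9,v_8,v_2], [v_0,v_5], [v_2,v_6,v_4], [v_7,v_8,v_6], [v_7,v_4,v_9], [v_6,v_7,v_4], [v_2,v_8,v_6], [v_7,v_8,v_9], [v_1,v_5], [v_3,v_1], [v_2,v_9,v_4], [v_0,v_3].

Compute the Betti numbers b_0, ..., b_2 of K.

We work with the vertex ordering v_0 < v_1 < v_2 < v_3 < v_4 < v_5 < v_6 < v_7 < v_8 < v_9. The simplices of K, each written with vertices in increasing order, are:

  0-simplices (10): [v_0], [v_1], [v_2], [v_3], [v_4], [v_5], [v_6], [v_7], [v_8], [v_9]
  1-simplices (16): (16 of them)
  2-simplices (8): [v_2,v_4,v_6], [v_2,v_4,v_9], [v_2,v_6,v_8], [v_2,v_8,v_9], [v_4,v_6,v_7], [v_4,v_7,v_9], [v_6,v_7,v_8], [v_7,v_8,v_9]

so the chain groups are C_0 ≅ Z^10, C_1 ≅ Z^16, C_2 ≅ Z^8.

The boundary map ∂_1: C_1 → C_0 sends each edge [p,q] (with p < q) to q − p. For instance
  ∂[v_7,v_9] = [v_9] − [v_7].
The 10×16 boundary matrix has rank 8 and Smith normal form diag(1,1,1,1,1,1,1,1).

Boundary ∂_2: C_2 → C_1 sends each 2-simplex [p,q,r] to [q,r] − [p,r] + [p,q]. For instance
  ∂[v_2,v_4,v_9] = [v_4,v_9] − [v_2,v_9] + [v_2,v_4],
  ∂[v_6,v_7,v_8] = [v_7,v_8] − [v_6,v_8] + [v_6,v_7].
The 16×8 boundary matrix has rank 7 and Smith normal form diag(1,1,1,1,1,1,1).

From H_k ≅ ker(∂_k) / im(∂_{k+1}) we obtain:

  H_0: rank C_0 − rank ∂_1 = 10 − 8 = 2, and the invariant factors of ∂_1 are all 1, so H_0 = Z^2.
  H_1: rank ker ∂_1 − rank ∂_2 = (16 − 8) − 7 = 1, and the invariant factors of ∂_2 are all 1, so H_1 = Z.
  H_2: rank ker ∂_2 − rank ∂_3 = (8 − 7) − 0 = 1, and there is no ∂_3, so H_2 = Z.

Hence the Betti numbers are b_0 = 2, b_1 = 1, b_2 = 1.

b_0 = 2, b_1 = 1, b_2 = 1.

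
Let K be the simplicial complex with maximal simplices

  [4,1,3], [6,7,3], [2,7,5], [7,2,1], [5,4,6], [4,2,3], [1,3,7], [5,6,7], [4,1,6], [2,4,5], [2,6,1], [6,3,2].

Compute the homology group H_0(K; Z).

H_0 ≅ Z.

Fix the vertex order 1 < 2 < 3 < 4 < 5 < 6 < 7 and write every simplex with vertices in increasing order. Then dim K = 2 and the simplices of K are:

  0-simplices (7): [1], [2], [3], [4], [5], [6], [7]
  1-simplices (18): [1,2], [1,3], [1,4], [1,6], [1,7], [2,3], [2,4], [2,5], [2,6], [2,7], [3,4], [3,6], [3,7], [4,5], [4,6], [5,6], [5,7], [6,7]
  2-simplices (12): [1,2,6], [1,2,7], [1,3,4], [1,3,7], [1,4,6], [2,3,4], [2,3,6], [2,4,5], [2,5,7], [3,6,7], [4,5,6], [5,6,7]

so the chain groups are C_0 ≅ Z^7, C_1 ≅ Z^18, C_2 ≅ Z^12.

The boundary map ∂_1: C_1 → C_0 sends each edge [p,q] (with p < q) to q − p. For instance
  ∂[1,4] = [4] − [1].
The resulting 7×18 matrix has rank 6, and its Smith normal form has invariant factors (1,1,1,1,1,1).

The boundary map ∂_2: C_2 → C_1 maps a triangle to the signed sum of its edges. For instance
  ∂[2,3,6] = [3,6] − [2,6] + [2,3],
  ∂[2,4,5] = [4,5] − [2,5] + [2,4].
The 18×12 boundary matrix has rank 12 and Smith normal form diag(1,1,1,1,1,1,1,1,1,1,1,2).

Now H_k = ker ∂_k / im ∂_{k+1}, so:

  H_0: rank C_0 − rank ∂_1 = 7 − 6 = 1, and the invariant factors of ∂_1 are all 1, so H_0 = Z.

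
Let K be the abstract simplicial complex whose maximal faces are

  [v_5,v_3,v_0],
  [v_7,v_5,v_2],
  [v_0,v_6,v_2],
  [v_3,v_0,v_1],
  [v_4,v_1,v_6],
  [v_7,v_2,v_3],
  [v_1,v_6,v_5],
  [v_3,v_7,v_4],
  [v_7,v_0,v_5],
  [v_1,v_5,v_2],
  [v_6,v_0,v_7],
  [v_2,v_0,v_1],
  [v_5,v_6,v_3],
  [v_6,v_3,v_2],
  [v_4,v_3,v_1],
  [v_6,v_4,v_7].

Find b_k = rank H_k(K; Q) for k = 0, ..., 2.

b_0 = 1, b_1 = 2, b_2 = 1.

Order the vertices as v_0 < v_1 < v_2 < v_3 < v_4 < v_5 < v_6 < v_7. Listing each simplex with vertices in this order, K has dimension 2 with simplices:

  0-simplices (8): [v_0], [v_1], [v_2], [v_3], [v_4], [v_5], [v_6], [v_7]
  1-simplices (24): (24 of them)
  2-simplices (16): (16 of them)

Hence C_0 ≅ Z^8, C_1 ≅ Z^24, C_2 ≅ Z^16.

The boundary map ∂_1: C_1 → C_0 maps an edge to its endpoints' difference, ∂[p,q] = q − p. For instance
  ∂[v_6,v_7] = [v_7] − [v_6].
This gives a 8×24 integer matrix of rank 7; reducing to Smith normal form yields diagonal entries (1,1,1,1,1,1,1).

∂_2: C_2 → C_1 sends each 2-simplex [p,q,r] to [q,r] − [p,r] + [p,q]. For instance
  ∂[v_0,v_1,v_3] = [v_1,v_3] − [v_0,v_3] + [v_0,v_1],
  ∂[v_2,v_3,v_7] = [v_3,v_7] − [v_2,v_7] + [v_2,v_3].
The resulting 24×16 matrix has rank 15, and its Smith normal form has invariant factors (1,1,1,1,1,1,1,1,1,1,1,1,1,1,1).

Computing H_k = (kernel of ∂_k) / (image of ∂_{k+1}):

  H_0: rank C_0 − rank ∂_1 = 8 − 7 = 1, and the invariant factors of ∂_1 are all 1, so H_0 ≅ Z.
  H_1: rank ker ∂_1 − rank ∂_2 = (24 − 7) − 15 = 2, and the invariant factors of ∂_2 are all 1, so H_1 ≅ Z^2.
  H_2: rank ker ∂_2 − rank ∂_3 = (16 − 15) − 0 = 1, and there is no ∂_3, so H_2 ≅ Z.

(K is a triangulation of the torus T^2.)

Hence the Betti numbers are b_0 = 1, b_1 = 2, b_2 = 1.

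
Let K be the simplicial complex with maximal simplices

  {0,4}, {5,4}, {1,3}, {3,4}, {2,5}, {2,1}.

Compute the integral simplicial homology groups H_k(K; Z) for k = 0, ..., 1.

H_0 = Z,  H_1 = Z.

Fix the vertex order 0 < 1 < 2 < 3 < 4 < 5 and write every simplex with vertices in increasing order. Then dim K = 1 and the simplices of K are:

  0-simplices (6): [0], [1], [2], [3], [4], [5]
  1-simplices (6): [0,4], [1,2], [1,3], [2,5], [3,4], [4,5]

Hence C_0 ≅ Z^6, C_1 ≅ Z^6.

∂_1: C_1 → C_0 is given by ∂[p,q] = [q] − [p].
As a 6×6 matrix over Z this has rank 5, with invariant factors (1,1,1,1,1).

From H_k ≅ ker(∂_k) / im(∂_{k+1}) we obtain:

  H_0: rank C_0 − rank ∂_1 = 6 − 5 = 1, and the invariant factors of ∂_1 are all 1, so H_0 = Z.
  H_1: rank ker ∂_1 − rank ∂_2 = (6 − 5) − 0 = 1, and there is no ∂_2, so H_1 = Z.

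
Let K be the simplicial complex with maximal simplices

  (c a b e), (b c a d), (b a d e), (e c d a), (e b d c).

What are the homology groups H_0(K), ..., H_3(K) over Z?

H_0 = Z,  H_1 = 0,  H_2 = 0,  H_3 = Z.

We work with the vertex ordering a < b < c < d < e. The simplices of K, each written with vertices in increasing order, are:

  0-simplices (5): a, b, c, d, e
  1-simplices (10): ab, ac, ad, ae, bc, bd, be, cd, ce, de
  2-simplices (10): abc, abd, abe, acd, ace, ade, bcd, bce, bde, cde
  3-simplices (5): abcd, abce, abde, acde, bcde

giving chain groups C_0 ≅ Z^5, C_1 ≅ Z^10, C_2 ≅ Z^10, C_3 ≅ Z^5.

The boundary map ∂_1: C_1 → C_0 sends each edge [p,q] (with p < q) to q − p.
This gives a 5×10 integer matrix of rank 4; reducing to Smith normal form yields diagonal entries (1,1,1,1).

Boundary ∂_2: C_2 → C_1 maps a triangle to the signed sum of its edges. For instance
  ∂ade = de − ae + ad,
  ∂bde = de − be + bd.
The resulting 10×10 matrix has rank 6, and its Smith normal form has invariant factors (1,1,1,1,1,1).

The boundary map ∂_3: C_3 → C_2 sends each 3-simplex σ to the alternating sum Σ_i (−1)^i (σ with its i-th vertex removed). For instance
  ∂abde = bde − ade + abe − abd,
  ∂bcde = cde − bde + bce − bcd.
This gives a 10×5 integer matrix of rank 4; reducing to Smith normal form yields diagonal entries (1,1,1,1).

Now H_k = ker ∂_k / im ∂_{k+1}, so:

  H_0: rank C_0 − rank ∂_1 = 5 − 4 = 1, and the invariant factors of ∂_1 are all 1, so H_0 = Z.
  H_1: rank ker ∂_1 − rank ∂_2 = (10 − 4) − 6 = 0, and the invariant factors of ∂_2 are all 1, so H_1 = 0.
  H_2: rank ker ∂_2 − rank ∂_3 = (10 − 6) − 4 = 0, and the invariant factors of ∂_3 are all 1, so H_2 = 0.
  H_3: rank ker ∂_3 − rank ∂_4 = (5 − 4) − 0 = 1, and there is no ∂_4, so H_3 = Z.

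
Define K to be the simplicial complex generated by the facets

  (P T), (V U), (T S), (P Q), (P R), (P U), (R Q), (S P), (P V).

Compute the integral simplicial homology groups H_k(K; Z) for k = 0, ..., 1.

Order the vertices as P < Q < R < S < T < U < V. Listing each simplex with vertices in this order, K has dimension 1 with simplices:

  0-simplices (7): P, Q, R, S, T, U, V
  1-simplices (9): PQ, PR, PS, PT, PU, PV, QR, ST, UV

so the chain groups are C_0 ≅ Z^7, C_1 ≅ Z^9.

Boundary ∂_1: C_1 → C_0 maps an edge to its endpoints' difference, ∂[p,q] = q − p. For instance
  ∂PS = S − P.
This gives a 7×9 integer matrix of rank 6; reducing to Smith normal form yields diagonal entries (1,1,1,1,1,1).

Computing H_k = (kernel of ∂_k) / (image of ∂_{k+1}):

  H_0: rank C_0 − rank ∂_1 = 7 − 6 = 1, and the invariant factors of ∂_1 are all 1, so H_0 ≅ Z.
  H_1: rank ker ∂_1 − rank ∂_2 = (9 − 6) − 0 = 3, and there is no ∂_2, so H_1 ≅ Z^3.

H_0 ≅ Z,  H_1 ≅ Z^3.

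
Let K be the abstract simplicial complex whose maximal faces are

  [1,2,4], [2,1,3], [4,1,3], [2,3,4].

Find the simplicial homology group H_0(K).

H_0 ≅ Z.

Order the vertices as 1 < 2 < 3 < 4. Listing each simplex with vertices in this order, K has dimension 2 with simplices:

  0-simplices (4): [1], [2], [3], [4]
  1-simplices (6): [1,2], [1,3], [1,4], [2,3], [2,4], [3,4]
  2-simplices (4): [1,2,3], [1,2,4], [1,3,4], [2,3,4]

so the chain groups are C_0 ≅ Z^4, C_1 ≅ Z^6, C_2 ≅ Z^4.

∂_1: C_1 → C_0 maps an edge to its endpoints' difference, ∂[p,q] = q − p.
As a 4×6 matrix over Z this has rank 3, with invariant factors (1,1,1).

Boundary ∂_2: C_2 → C_1 maps a triangle to the signed sum of its edges. For instance
  ∂[1,2,3] = [2,3] − [1,3] + [1,2],
  ∂[1,2,4] = [2,4] − [1,4] + [1,2].
The 6×4 boundary matrix has rank 3 and Smith normal form diag(1,1,1).

From H_k ≅ ker(∂_k) / im(∂_{k+1}) we obtain:

  H_0: rank C_0 − rank ∂_1 = 4 − 3 = 1, and the invariant factors of ∂_1 are all 1, so H_0 ≅ Z.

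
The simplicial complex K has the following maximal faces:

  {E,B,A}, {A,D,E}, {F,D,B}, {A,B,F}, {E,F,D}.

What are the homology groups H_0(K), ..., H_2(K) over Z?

H_0 ≅ Z,  H_1 ≅ Z,  H_2 = 0.

K has 5 vertices, 10 edges, 5 triangles.
rank ∂_0 = 0, rank ∂_1 = 4 ⇒ b_0 = 5 − 0 − 4 = 1; all invariant factors of ∂_1 are 1 so no torsion. So H_0 ≅ Z.
rank ∂_1 = 4, rank ∂_2 = 5 ⇒ b_1 = 10 − 4 − 5 = 1; all invariant factors of ∂_2 are 1 so no torsion. So H_1 ≅ Z.
rank ∂_2 = 5, rank ∂_3 = 0 ⇒ b_2 = 5 − 5 − 0 = 0. So H_2 ≅ 0.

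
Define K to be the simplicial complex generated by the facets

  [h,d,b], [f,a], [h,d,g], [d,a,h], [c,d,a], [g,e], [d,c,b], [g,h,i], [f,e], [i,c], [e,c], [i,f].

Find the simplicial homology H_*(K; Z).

Order the vertices as a < b < c < d < e < f < g < h < i. Listing each simplex with vertices in this order, K has dimension 2 with simplices:

  0-simplices (9): a, b, c, d, e, f, g, h, i
  1-simplices (18): ac, ad, af, ah, bc, bd, bh, cd, ce, ci, dg, dh, ef, eg, fi, gh, gi, hi
  2-simplices (6): acd, adh, bcd, bdh, dgh, ghi

giving chain groups C_0 ≅ Z^9, C_1 ≅ Z^18, C_2 ≅ Z^6.

∂_1: C_1 → C_0 sends each edge [p,q] (with p < q) to q − p.
This gives a 9×18 integer matrix of rank 8; reducing to Smith normal form yields diagonal entries (1,1,1,1,1,1,1,1).

Boundary ∂_2: C_2 → C_1 acts by ∂[p,q,r] = [q,r] − [p,r] + [p,q]. For instance
  ∂bcd = cd − bd + bc,
  ∂bdh = dh − bh + bd.
The 18×6 boundary matrix has rank 6 and Smith normal form diag(1,1,1,1,1,1).

Computing H_k = (kernel of ∂_k) / (image of ∂_{k+1}):

  H_0: rank C_0 − rank ∂_1 = 9 − 8 = 1, and the invariant factors of ∂_1 are all 1, so H_0 = Z.
  H_1: rank ker ∂_1 − rank ∂_2 = (18 − 8) − 6 = 4, and the invariant factors of ∂_2 are all 1, so H_1 = Z^4.
  H_2: rank ker ∂_2 − rank ∂_3 = (6 − 6) − 0 = 0, and there is no ∂_3, so H_2 = 0.

As a check, the Euler characteristic is 9 − 18 + 6 = -3, which agrees with 1 − 4 + 0 = -3.

H_0 = Z,  H_1 = Z^4,  H_2 = 0.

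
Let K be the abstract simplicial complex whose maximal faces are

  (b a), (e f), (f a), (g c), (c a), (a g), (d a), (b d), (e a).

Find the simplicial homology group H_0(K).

H_0 ≅ Z.

Take the total order a < b < c < d < e < f < g on the vertex set. Then K (dimension 1) consists of the simplices:

  0-simplices (7): a, b, c, d, e, f, g
  1-simplices (9): ab, ac, ad, ae, af, ag, bd, cg, ef

Hence C_0 ≅ Z^7, C_1 ≅ Z^9.

The boundary map ∂_1: C_1 → C_0 sends each edge [p,q] (with p < q) to q − p. For instance
  ∂ef = f − e.
The resulting 7×9 matrix has rank 6, and its Smith normal form has invariant factors (1,1,1,1,1,1).

Now H_k = ker ∂_k / im ∂_{k+1}, so:

  H_0: rank C_0 − rank ∂_1 = 7 − 6 = 1, and the invariant factors of ∂_1 are all 1, so H_0 ≅ Z.

(K is a triangulation of a wedge of 3 circles.)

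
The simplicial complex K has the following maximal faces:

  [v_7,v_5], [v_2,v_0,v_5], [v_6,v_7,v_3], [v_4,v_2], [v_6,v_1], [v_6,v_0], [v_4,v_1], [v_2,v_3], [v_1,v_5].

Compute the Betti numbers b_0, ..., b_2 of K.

Order the vertices as v_0 < v_1 < v_2 < v_3 < v_4 < v_5 < v_6 < v_7. Listing each simplex with vertices in this order, K has dimension 2 with simplices:

  0-simplices (8): [v_0], [v_1], [v_2], [v_3], [v_4], [v_5], [v_6], [v_7]
  1-simplices (13): [v_0,v_2], [v_0,v_5], [v_0,v_6], [v_1,v_4], [v_1,v_5], [v_1,v_6], [v_2,v_3], [v_2,v_4], [v_2,v_5], [v_3,v_6], [v_3,v_7], [v_5,v_7], [v_6,v_7]
  2-simplices (2): [v_0,v_2,v_5], [v_3,v_6,v_7]

Hence C_0 ≅ Z^8, C_1 ≅ Z^13, C_2 ≅ Z^2.

∂_1: C_1 → C_0 maps an edge to its endpoints' difference, ∂[p,q] = q − p. For instance
  ∂[v_5,v_7] = [v_7] − [v_5].
The resulting 8×13 matrix has rank 7, and its Smith normal form has invariant factors (1,1,1,1,1,1,1).

∂_2: C_2 → C_1 sends each 2-simplex [p,q,r] to [q,r] − [p,r] + [p,q]. For instance
  ∂[v_0,v_2,v_5] = [v_2,v_5] − [v_0,v_5] + [v_0,v_2],
  ∂[v_3,v_6,v_7] = [v_6,v_7] − [v_3,v_7] + [v_3,v_6].
This gives a 13×2 integer matrix of rank 2; reducing to Smith normal form yields diagonal entries (1,1).

Reading off H_k = ker ∂_k / im ∂_{k+1}:

  H_0: rank C_0 − rank ∂_1 = 8 − 7 = 1, and the invariant factors of ∂_1 are all 1, so H_0 ≅ Z.
  H_1: rank ker ∂_1 − rank ∂_2 = (13 − 7) − 2 = 4, and the invariant factors of ∂_2 are all 1, so H_1 ≅ Z^4.
  H_2: rank ker ∂_2 − rank ∂_3 = (2 − 2) − 0 = 0, and there is no ∂_3, so H_2 ≅ 0.

Hence the Betti numbers are b_0 = 1, b_1 = 4, b_2 = 0.

b_0 = 1, b_1 = 4, b_2 = 0.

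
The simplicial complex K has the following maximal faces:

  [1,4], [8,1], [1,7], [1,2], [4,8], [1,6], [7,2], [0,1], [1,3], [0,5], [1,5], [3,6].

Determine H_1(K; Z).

H_1 = Z^4.

Fix the vertex order 0 < 1 < 2 < 3 < 4 < 5 < 6 < 7 < 8 and write every simplex with vertices in increasing order. Then dim K = 1 and the simplices of K are:

  0-simplices (9): [0], [1], [2], [3], [4], [5], [6], [7], [8]
  1-simplices (12): [0,1], [0,5], [1,2], [1,3], [1,4], [1,5], [1,6], [1,7], [1,8], [2,7], [3,6], [4,8]

Hence C_0 ≅ Z^9, C_1 ≅ Z^12.

Boundary ∂_1: C_1 → C_0 sends each edge [p,q] (with p < q) to q − p. For instance
  ∂[1,7] = [7] − [1].
The 9×12 boundary matrix has rank 8 and Smith normal form diag(1,1,1,1,1,1,1,1).

Now H_k = ker ∂_k / im ∂_{k+1}, so:

  H_1: rank ker ∂_1 − rank ∂_2 = (12 − 8) − 0 = 4, and there is no ∂_2, so H_1 = Z^4.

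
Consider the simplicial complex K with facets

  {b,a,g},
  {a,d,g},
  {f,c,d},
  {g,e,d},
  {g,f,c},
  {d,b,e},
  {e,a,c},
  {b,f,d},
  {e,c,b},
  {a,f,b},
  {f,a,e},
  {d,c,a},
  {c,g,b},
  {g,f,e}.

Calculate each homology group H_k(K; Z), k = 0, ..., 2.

Order the vertices as a < b < c < d < e < f < g. Listing each simplex with vertices in this order, K has dimension 2 with simplices:

  0-simplices (7): a, b, c, d, e, f, g
  1-simplices (21): ab, ac, ad, ae, af, ag, bc, bd, be, bf, bg, cd, ce, cf, cg, de, df, dg, ef, eg, fg
  2-simplices (14): abf, abg, acd, ace, adg, aef, bce, bcg, bde, bdf, cdf, cfg, deg, efg

Hence C_0 ≅ Z^7, C_1 ≅ Z^21, C_2 ≅ Z^14.

Boundary ∂_1: C_1 → C_0 sends each edge [p,q] (with p < q) to q − p. For instance
  ∂ce = e − c.
The resulting 7×21 matrix has rank 6, and its Smith normal form has invariant factors (1,1,1,1,1,1).

Boundary ∂_2: C_2 → C_1 maps a triangle to the signed sum of its edges. For instance
  ∂acd = cd − ad + ac,
  ∂efg = fg − eg + ef.
This gives a 21×14 integer matrix of rank 13; reducing to Smith normal form yields diagonal entries (1,1,1,1,1,1,1,1,1,1,1,1,1).

Now H_k = ker ∂_k / im ∂_{k+1}, so:

  H_0: rank C_0 − rank ∂_1 = 7 − 6 = 1, and the invariant factors of ∂_1 are all 1, so H_0 = Z.
  H_1: rank ker ∂_1 − rank ∂_2 = (21 − 6) − 13 = 2, and the invariant factors of ∂_2 are all 1, so H_1 = Z^2.
  H_2: rank ker ∂_2 − rank ∂_3 = (14 − 13) − 0 = 1, and there is no ∂_3, so H_2 = Z.

As a check, the Euler characteristic is 7 − 21 + 14 = 0, which agrees with 1 − 2 + 1 = 0.

H_0 = Z,  H_1 = Z^2,  H_2 = Z.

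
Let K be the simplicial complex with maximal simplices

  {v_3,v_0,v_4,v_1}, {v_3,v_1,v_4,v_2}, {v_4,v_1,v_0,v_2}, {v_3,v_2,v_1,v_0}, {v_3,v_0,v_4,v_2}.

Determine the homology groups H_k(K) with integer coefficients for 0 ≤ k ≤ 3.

Take the total order v_0 < v_1 < v_2 < v_3 < v_4 on the vertex set. Then K (dimension 3) consists of the simplices:

  0-simplices (5): [v_0], [v_1], [v_2], [v_3], [v_4]
  1-simplices (10): [v_0,v_1], [v_0,v_2], [v_0,v_3], [v_0,v_4], [v_1,v_2], [v_1,v_3], [v_1,v_4], [v_2,v_3], [v_2,v_4], [v_3,v_4]
  2-simplices (10): [v_0,v_1,v_2], [v_0,v_1,v_3], [v_0,v_1,v_4], [v_0,v_2,v_3], [v_0,v_2,v_4], [v_0,v_3,v_4], [v_1,v_2,v_3], [v_1,v_2,v_4], [v_1,v_3,v_4], [v_2,v_3,v_4]
  3-simplices (5): [v_0,v_1,v_2,v_3], [v_0,v_1,v_2,v_4], [v_0,v_1,v_3,v_4], [v_0,v_2,v_3,v_4], [v_1,v_2,v_3,v_4]

so the chain groups are C_0 ≅ Z^5, C_1 ≅ Z^10, C_2 ≅ Z^10, C_3 ≅ Z^5.

The boundary map ∂_1: C_1 → C_0 sends each edge [p,q] (with p < q) to q − p.
As a 5×10 matrix over Z this has rank 4, with invariant factors (1,1,1,1).

The boundary map ∂_2: C_2 → C_1 maps a triangle to the signed sum of its edges. For instance
  ∂[v_0,v_3,v_4] = [v_3,v_4] − [v_0,v_4] + [v_0,v_3],
  ∂[v_2,v_3,v_4] = [v_3,v_4] − [v_2,v_4] + [v_2,v_3].
As a 10×10 matrix over Z this has rank 6, with invariant factors (1,1,1,1,1,1).

∂_3: C_3 → C_2 sends each 3-simplex σ to the alternating sum Σ_i (−1)^i (σ with its i-th vertex removed). For instance
  ∂[v_0,v_1,v_2,v_3] = [v_1,v_2,v_3] − [v_0,v_2,v_3] + [v_0,v_1,v_3] − [v_0,v_1,v_2],
  ∂[v_0,v_1,v_2,v_4] = [v_1,v_2,v_4] − [v_0,v_2,v_4] + [v_0,v_1,v_4] − [v_0,v_1,v_2].
As a 10×5 matrix over Z this has rank 4, with invariant factors (1,1,1,1).

From H_k ≅ ker(∂_k) / im(∂_{k+1}) we obtain:

  H_0: rank C_0 − rank ∂_1 = 5 − 4 = 1, and the invariant factors of ∂_1 are all 1, so H_0 ≅ Z.
  H_1: rank ker ∂_1 − rank ∂_2 = (10 − 4) − 6 = 0, and the invariant factors of ∂_2 are all 1, so H_1 ≅ 0.
  H_2: rank ker ∂_2 − rank ∂_3 = (10 − 6) − 4 = 0, and the invariant factors of ∂_3 are all 1, so H_2 ≅ 0.
  H_3: rank ker ∂_3 − rank ∂_4 = (5 − 4) − 0 = 1, and there is no ∂_4, so H_3 ≅ Z.

As a check, the Euler characteristic is 5 − 10 + 10 − 5 = 0, which agrees with 1 − 0 + 0 − 1 = 0.
(K is a triangulation of the 3-sphere S^3.)

H_0 ≅ Z,  H_1 = 0,  H_2 = 0,  H_3 ≅ Z.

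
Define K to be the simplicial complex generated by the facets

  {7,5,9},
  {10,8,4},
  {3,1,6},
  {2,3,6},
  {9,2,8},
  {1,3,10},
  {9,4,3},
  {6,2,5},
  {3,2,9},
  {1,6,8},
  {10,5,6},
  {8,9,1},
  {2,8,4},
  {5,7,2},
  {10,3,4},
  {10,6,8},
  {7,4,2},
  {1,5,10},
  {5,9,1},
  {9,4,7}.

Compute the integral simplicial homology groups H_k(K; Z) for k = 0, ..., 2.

H_0 ≅ Z,  H_1 ≅ Z ⊕ Z/2,  H_2 = 0.

Order the vertices as 1 < 2 < 3 < 4 < 5 < 6 < 7 < 8 < 9 < 10. Listing each simplex with vertices in this order, K has dimension 2 with simplices:

  0-simplices (10): [1], [2], [3], [4], [5], [6], [7], [8], [9], [10]
  1-simplices (30): (30 of them)
  2-simplices (20): (20 of them)

Hence C_0 ≅ Z^10, C_1 ≅ Z^30, C_2 ≅ Z^20.

Boundary ∂_1: C_1 → C_0 sends each edge [p,q] (with p < q) to q − p. For instance
  ∂[5,9] = [9] − [5].
The 10×30 boundary matrix has rank 9 and Smith normal form diag(1,1,1,1,1,1,1,1,1).

Boundary ∂_2: C_2 → C_1 maps a triangle to the signed sum of its edges. For instance
  ∂[1,3,10] = [3,10] − [1,10] + [1,3],
  ∂[2,5,6] = [5,6] − [2,6] + [2,5].
As a 30×20 matrix over Z this has rank 20, with invariant factors (1,1,1,1,1,1,1,1,1,1,1,1,1,1,1,1,1,1,1,2).

From H_k ≅ ker(∂_k) / im(∂_{k+1}) we obtain:

  H_0: rank C_0 − rank ∂_1 = 10 − 9 = 1, and the invariant factors of ∂_1 are all 1, so H_0 ≅ Z.
  H_1: rank ker ∂_1 − rank ∂_2 = (30 − 9) − 20 = 1, and ∂_2 has invariant factor 2 > 1, so H_1 ≅ Z ⊕ Z/2.
  H_2: rank ker ∂_2 − rank ∂_3 = (20 − 20) − 0 = 0, and there is no ∂_3, so H_2 ≅ 0.

As a check, the Euler characteristic is 10 − 30 + 20 = 0, which agrees with 1 − 1 + 0 = 0.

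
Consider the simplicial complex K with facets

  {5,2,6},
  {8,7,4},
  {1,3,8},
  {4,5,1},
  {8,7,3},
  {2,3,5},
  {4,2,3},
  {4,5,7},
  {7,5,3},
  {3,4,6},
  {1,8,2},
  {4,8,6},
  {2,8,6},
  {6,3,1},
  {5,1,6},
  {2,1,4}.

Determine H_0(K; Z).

H_0 ≅ Z.

Order the vertices as 1 < 2 < 3 < 4 < 5 < 6 < 7 < 8. Listing each simplex with vertices in this order, K has dimension 2 with simplices:

  0-simplices (8): [1], [2], [3], [4], [5], [6], [7], [8]
  1-simplices (24): (24 of them)
  2-simplices (16): [1,2,4], [1,2,8], [1,3,6], [1,3,8], [1,4,5], [1,5,6], [2,3,4], [2,3,5], [2,5,6], [2,6,8], [3,4,6], [3,5,7], [3,7,8], [4,5,7], [4,6,8], [4,7,8]

Hence C_0 ≅ Z^8, C_1 ≅ Z^24, C_2 ≅ Z^16.

Boundary ∂_1: C_1 → C_0 sends each edge [p,q] (with p < q) to q − p. For instance
  ∂[1,5] = [5] − [1].
This gives a 8×24 integer matrix of rank 7; reducing to Smith normal form yields diagonal entries (1,1,1,1,1,1,1).

∂_2: C_2 → C_1 maps a triangle to the signed sum of its edges. For instance
  ∂[2,3,4] = [3,4] − [2,4] + [2,3],
  ∂[2,6,8] = [6,8] − [2,8] + [2,6].
This gives a 24×16 integer matrix of rank 15; reducing to Smith normal form yields diagonal entries (1,1,1,1,1,1,1,1,1,1,1,1,1,1,1).

Reading off H_k = ker ∂_k / im ∂_{k+1}:

  H_0: rank C_0 − rank ∂_1 = 8 − 7 = 1, and the invariant factors of ∂_1 are all 1, so H_0 = Z.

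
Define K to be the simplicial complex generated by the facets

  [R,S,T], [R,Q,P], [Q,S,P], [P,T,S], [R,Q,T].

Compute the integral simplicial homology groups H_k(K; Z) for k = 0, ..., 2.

H_0 = Z,  H_1 = Z,  H_2 = 0.

Take the total order P < Q < R < S < T on the vertex set. Then K (dimension 2) consists of the simplices:

  0-simplices (5): P, Q, R, S, T
  1-simplices (10): PQ, PR, PS, PT, QR, QS, QT, RS, RT, ST
  2-simplices (5): PQR, PQS, PST, QRT, RST

Hence C_0 ≅ Z^5, C_1 ≅ Z^10, C_2 ≅ Z^5.

The boundary map ∂_1: C_1 → C_0 sends each edge [p,q] (with p < q) to q − p. For instance
  ∂ST = T − S.
The resulting 5×10 matrix has rank 4, and its Smith normal form has invariant factors (1,1,1,1).

The boundary map ∂_2: C_2 → C_1 acts by ∂[p,q,r] = [q,r] − [p,r] + [p,q]. For instance
  ∂QRT = RT − QT + QR,
  ∂PST = ST − PT + PS.
The resulting 10×5 matrix has rank 5, and its Smith normal form has invariant factors (1,1,1,1,1).

Computing H_k = (kernel of ∂_k) / (image of ∂_{k+1}):

  H_0: rank C_0 − rank ∂_1 = 5 − 4 = 1, and the invariant factors of ∂_1 are all 1, so H_0 = Z.
  H_1: rank ker ∂_1 − rank ∂_2 = (10 − 4) − 5 = 1, and the invariant factors of ∂_2 are all 1, so H_1 = Z.
  H_2: rank ker ∂_2 − rank ∂_3 = (5 − 5) − 0 = 0, and there is no ∂_3, so H_2 = 0.

As a check, the Euler characteristic is 5 − 10 + 5 = 0, which agrees with 1 − 1 + 0 = 0.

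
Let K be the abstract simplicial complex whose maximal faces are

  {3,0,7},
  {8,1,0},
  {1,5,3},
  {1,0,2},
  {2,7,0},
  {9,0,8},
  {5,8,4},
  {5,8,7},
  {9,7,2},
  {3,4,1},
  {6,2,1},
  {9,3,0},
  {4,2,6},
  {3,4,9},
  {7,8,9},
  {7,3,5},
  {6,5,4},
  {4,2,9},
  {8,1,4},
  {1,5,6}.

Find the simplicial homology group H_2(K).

Fix the vertex order 0 < 1 < 2 < 3 < 4 < 5 < 6 < 7 < 8 < 9 and write every simplex with vertices in increasing order. Then dim K = 2 and the simplices of K are:

  0-simplices (10): [0], [1], [2], [3], [4], [5], [6], [7], [8], [9]
  1-simplices (30): (30 of them)
  2-simplices (20): (20 of them)

giving chain groups C_0 ≅ Z^10, C_1 ≅ Z^30, C_2 ≅ Z^20.

Boundary ∂_1: C_1 → C_0 sends each edge [p,q] (with p < q) to q − p. For instance
  ∂[0,9] = [9] − [0].
This gives a 10×30 integer matrix of rank 9; reducing to Smith normal form yields diagonal entries (1,1,1,1,1,1,1,1,1).

The boundary map ∂_2: C_2 → C_1 acts by ∂[p,q,r] = [q,r] − [p,r] + [p,q]. For instance
  ∂[0,1,2] = [1,2] − [0,2] + [0,1],
  ∂[0,8,9] = [8,9] − [0,9] + [0,8].
This gives a 30×20 integer matrix of rank 20; reducing to Smith normal form yields diagonal entries (1,1,1,1,1,1,1,1,1,1,1,1,1,1,1,1,1,1,1,2).

From H_k ≅ ker(∂_k) / im(∂_{k+1}) we obtain:

  H_2: rank ker ∂_2 − rank ∂_3 = (20 − 20) − 0 = 0, and there is no ∂_3, so H_2 ≅ 0.

(K is a triangulation of the Klein bottle.)

H_2 ≅ 0.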